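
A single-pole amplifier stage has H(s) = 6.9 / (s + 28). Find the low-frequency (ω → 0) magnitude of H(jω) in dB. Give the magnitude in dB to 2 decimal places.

H(0) = 6.9 / 28 = 0.24643
20 log₁₀(0.24643) = -12.166 dB

-12.17 dB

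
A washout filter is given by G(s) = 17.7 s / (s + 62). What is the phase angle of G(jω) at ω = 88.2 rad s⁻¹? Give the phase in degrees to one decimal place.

35.1°

∠(j88.2) = 90.00°
∠(j88.2 + 62) = arctan(88.2/62) = 54.89°
∠G(j88.2) = 90.00° − 54.89° = 35.11°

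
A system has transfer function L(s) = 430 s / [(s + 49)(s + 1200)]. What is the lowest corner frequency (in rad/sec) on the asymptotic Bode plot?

Break frequencies occur at each pole and zero magnitude: 49 rad/sec, 1200 rad/sec.
The lowest is 49 rad/sec.

49 rad/sec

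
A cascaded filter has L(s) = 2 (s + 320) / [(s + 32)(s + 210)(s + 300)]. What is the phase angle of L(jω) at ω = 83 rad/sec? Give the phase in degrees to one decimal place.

-91.4 deg

∠(j83 + 320) = arctan(83/320) = 14.54°
∠(j83 + 32) = arctan(83/32) = 68.92°
∠(j83 + 210) = arctan(83/210) = 21.57°
∠(j83 + 300) = arctan(83/300) = 15.46°
∠L(j83) = 14.54° − (68.92° + 21.57° + 15.46°) = -91.41°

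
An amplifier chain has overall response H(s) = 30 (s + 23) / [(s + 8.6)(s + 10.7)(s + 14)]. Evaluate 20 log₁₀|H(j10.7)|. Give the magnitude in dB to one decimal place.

|j10.7 + 23| = √(10.7² + 23²) = 25.37
|j10.7 + 8.6| = √(10.7² + 8.6²) = 13.73
|j10.7 + 10.7| = √(10.7² + 10.7²) = 15.13
|j10.7 + 14| = √(10.7² + 14²) = 17.62
|H(j10.7)| = 30 × 25.37 / (13.73 × 15.13 × 17.62) = 0.20791
20 log₁₀(0.20791) = -13.64 dB

-13.6 dB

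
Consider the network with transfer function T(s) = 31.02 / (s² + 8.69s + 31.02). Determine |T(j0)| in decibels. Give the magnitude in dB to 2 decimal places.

T(0) = 31.02 / 31.02 = 1
20 log₁₀(1) = 0.000 dB

0.00 dB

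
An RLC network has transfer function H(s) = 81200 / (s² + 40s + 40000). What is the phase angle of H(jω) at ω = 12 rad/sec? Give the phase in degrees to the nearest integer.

∠[(j12)² + 40(j12) + 40000] = ∠[39856 + j480] = 0.69°
∠H(j12) = −0.69° = -0.69°

-1 deg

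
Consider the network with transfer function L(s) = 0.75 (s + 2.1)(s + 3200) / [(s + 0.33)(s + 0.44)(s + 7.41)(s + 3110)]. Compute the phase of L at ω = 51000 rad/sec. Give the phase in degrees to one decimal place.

-180.1 deg

∠(j51000 + 2.1) = arctan(51000/2.1) = 90.00°
∠(j51000 + 3200) = arctan(51000/3200) = 86.41°
∠(j51000 + 0.33) = arctan(51000/0.33) = 90.00°
∠(j51000 + 0.44) = arctan(51000/0.44) = 90.00°
∠(j51000 + 7.41) = arctan(51000/7.41) = 89.99°
∠(j51000 + 3110) = arctan(51000/3110) = 86.51°
∠L(j51000) = 90.00° + 86.41° − (90.00° + 90.00° + 89.99° + 86.51°) = -180.09°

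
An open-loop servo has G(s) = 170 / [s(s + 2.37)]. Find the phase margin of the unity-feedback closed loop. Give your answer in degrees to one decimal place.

10.4°

Gain crossover: |G(jω)| = 1 at ω ≈ 12.9 rad/s.
∠G(j12.9) = −90° − arctan(12.9/2.37) ≈ -169.61°
PM = 180° + (-169.61°) = 10.39°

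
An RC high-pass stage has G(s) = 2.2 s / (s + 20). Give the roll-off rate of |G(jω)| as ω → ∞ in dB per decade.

0 dB/decade

With 1 zero and 1 pole, the high-frequency asymptotic slope is 20 × (1 − 1) = 0 dB/decade.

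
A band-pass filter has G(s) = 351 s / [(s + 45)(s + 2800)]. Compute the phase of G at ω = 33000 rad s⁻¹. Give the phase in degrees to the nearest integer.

-85°

∠(j33000) = 90.00°
∠(j33000 + 45) = arctan(33000/45) = 89.92°
∠(j33000 + 2800) = arctan(33000/2800) = 85.15°
∠G(j33000) = 90.00° − (89.92° + 85.15°) = -85.07°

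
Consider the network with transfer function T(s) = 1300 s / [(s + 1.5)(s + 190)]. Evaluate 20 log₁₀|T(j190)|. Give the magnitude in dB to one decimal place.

13.7 dB

|j190| = 190
|j190 + 1.5| = √(190² + 1.5²) = 190
|j190 + 190| = √(190² + 190²) = 268.7
|T(j190)| = 1300 × 190 / (190 × 268.7) = 4.8379
20 log₁₀(4.8379) = 13.69 dB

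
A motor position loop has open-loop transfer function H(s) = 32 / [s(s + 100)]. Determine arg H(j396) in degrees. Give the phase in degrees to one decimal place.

∠(j396 + 100) = arctan(396/100) = 75.83°
∠(j396) = 90.00°
∠H(j396) = − (75.83° + 90.00°) = -165.83°

-165.8 deg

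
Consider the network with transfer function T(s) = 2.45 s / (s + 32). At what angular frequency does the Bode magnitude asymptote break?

32 rad/sec

The single real pole at s = −32 gives a corner at ω = 32 rad/sec.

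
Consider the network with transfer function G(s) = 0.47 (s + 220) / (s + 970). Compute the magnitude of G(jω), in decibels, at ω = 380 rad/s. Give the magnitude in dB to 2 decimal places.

|j380 + 220| = √(380² + 220²) = 439.1
|j380 + 970| = √(380² + 970²) = 1042
|G(j380)| = 0.47 × 439.1 / 1042 = 0.1981
20 log₁₀(0.1981) = -14.062 dB

-14.06 dB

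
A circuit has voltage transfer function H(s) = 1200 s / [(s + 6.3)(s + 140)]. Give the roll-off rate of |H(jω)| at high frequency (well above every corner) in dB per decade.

With 1 zero and 2 poles, the high-frequency asymptotic slope is 20 × (1 − 2) = -20 dB/decade.

-20 dB/decade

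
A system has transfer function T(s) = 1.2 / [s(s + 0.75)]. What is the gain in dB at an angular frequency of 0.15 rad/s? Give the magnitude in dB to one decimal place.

|j0.15 + 0.75| = √(0.15² + 0.75²) = 0.7649
|j0.15| = 0.15
|T(j0.15)| = 1.2 / (0.7649 × 0.15) = 10.46
20 log₁₀(10.46) = 20.39 dB

20.4 dB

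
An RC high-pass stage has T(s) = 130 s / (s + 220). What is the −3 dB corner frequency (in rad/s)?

220 rad/s

For a single-pole high-pass, the −3 dB point is at the pole: ω = 220 rad/s.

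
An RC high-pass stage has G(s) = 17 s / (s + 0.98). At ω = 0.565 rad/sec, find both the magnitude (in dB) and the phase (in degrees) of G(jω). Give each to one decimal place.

|j0.565| = 0.565
|j0.565 + 0.98| = √(0.565² + 0.98²) = 1.131
|G(j0.565)| = 17 × 0.565 / 1.131 = 8.4909
20 log₁₀(8.4909) = 18.58 dB
∠(j0.565) = 90.00°
∠(j0.565 + 0.98) = arctan(0.565/0.98) = 29.96°
∠G(j0.565) = 90.00° − 29.96° = 60.04°

|G| = 18.6 dB, ∠G = 60.0 deg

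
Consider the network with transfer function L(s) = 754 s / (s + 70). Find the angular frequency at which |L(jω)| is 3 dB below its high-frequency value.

For a single-pole high-pass, the −3 dB point is at the pole: ω = 70 rad s⁻¹.

70 rad s⁻¹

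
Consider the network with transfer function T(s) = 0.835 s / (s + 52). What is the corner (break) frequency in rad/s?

The single real pole at s = −52 gives a corner at ω = 52 rad/s.

52 rad/s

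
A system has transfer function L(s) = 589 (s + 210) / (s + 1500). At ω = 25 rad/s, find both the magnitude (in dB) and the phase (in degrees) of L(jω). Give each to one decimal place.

|L| = 38.4 dB, ∠L = 5.8°

|j25 + 210| = √(25² + 210²) = 211.5
|j25 + 1500| = √(25² + 1500²) = 1500
|L(j25)| = 589 × 211.5 / 1500 = 83.031
20 log₁₀(83.031) = 38.38 dB
∠(j25 + 210) = arctan(25/210) = 6.79°
∠(j25 + 1500) = arctan(25/1500) = 0.95°
∠L(j25) = 6.79° − 0.95° = 5.83°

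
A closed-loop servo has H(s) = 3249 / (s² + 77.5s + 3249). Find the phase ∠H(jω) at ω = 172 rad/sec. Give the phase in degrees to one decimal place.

-153.2°

∠[(j172)² + 77.5(j172) + 3249] = ∠[-26335 + j13330] = 153.15°
∠H(j172) = −153.15° = -153.15°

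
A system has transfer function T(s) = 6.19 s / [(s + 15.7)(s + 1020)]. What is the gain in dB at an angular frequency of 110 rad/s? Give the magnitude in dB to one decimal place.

-44.5 dB

|j110| = 110
|j110 + 15.7| = √(110² + 15.7²) = 111.1
|j110 + 1020| = √(110² + 1020²) = 1026
|T(j110)| = 6.19 × 110 / (111.1 × 1026) = 0.0059731
20 log₁₀(0.0059731) = -44.48 dB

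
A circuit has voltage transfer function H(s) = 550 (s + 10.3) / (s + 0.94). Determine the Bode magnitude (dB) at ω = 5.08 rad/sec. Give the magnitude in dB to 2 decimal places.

|j5.08 + 10.3| = √(5.08² + 10.3²) = 11.48
|j5.08 + 0.94| = √(5.08² + 0.94²) = 5.166
|H(j5.08)| = 550 × 11.48 / 5.166 = 1222.7
20 log₁₀(1222.7) = 61.746 dB

61.75 dB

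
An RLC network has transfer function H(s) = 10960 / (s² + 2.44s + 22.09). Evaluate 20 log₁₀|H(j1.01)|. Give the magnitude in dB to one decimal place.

54.3 dB

|(j1.01)² + 2.44(j1.01) + 22.09| = |21.07 + j2.4644| = 21.21
|H(j1.01)| = 10960 / 21.21 = 516.65
20 log₁₀(516.65) = 54.26 dB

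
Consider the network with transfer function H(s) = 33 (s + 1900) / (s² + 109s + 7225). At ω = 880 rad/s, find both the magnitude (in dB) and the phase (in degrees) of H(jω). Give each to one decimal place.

|H| = -21.0 dB, ∠H = -148.0°

|j880 + 1900| = √(880² + 1900²) = 2094
|(j880)² + 109(j880) + 7225| = |-7.6718e+05 + j95920| = 7.731e+05
|H(j880)| = 33 × 2094 / 7.731e+05 = 0.089373
20 log₁₀(0.089373) = -20.98 dB
∠(j880 + 1900) = arctan(880/1900) = 24.85°
∠[(j880)² + 109(j880) + 7225] = ∠[-7.6718e+05 + j95920] = 172.87°
∠H(j880) = 24.85° − 172.87° = -148.02°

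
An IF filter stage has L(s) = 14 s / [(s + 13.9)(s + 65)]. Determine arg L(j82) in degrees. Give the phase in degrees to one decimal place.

∠(j82) = 90.00°
∠(j82 + 13.9) = arctan(82/13.9) = 80.38°
∠(j82 + 65) = arctan(82/65) = 51.60°
∠L(j82) = 90.00° − (80.38° + 51.60°) = -41.98°

-42.0°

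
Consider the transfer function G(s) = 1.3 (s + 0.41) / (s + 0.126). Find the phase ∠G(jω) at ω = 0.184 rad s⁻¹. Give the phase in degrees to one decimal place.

∠(j0.184 + 0.41) = arctan(0.184/0.41) = 24.17°
∠(j0.184 + 0.126) = arctan(0.184/0.126) = 55.60°
∠G(j0.184) = 24.17° − 55.60° = -31.43°

-31.4 deg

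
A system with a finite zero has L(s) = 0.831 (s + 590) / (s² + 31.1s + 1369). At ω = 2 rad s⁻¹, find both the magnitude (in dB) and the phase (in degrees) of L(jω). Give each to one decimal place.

|L| = -8.9 dB, ∠L = -2.4°

|j2 + 590| = √(2² + 590²) = 590
|(j2)² + 31.1(j2) + 1369| = |1365 + j62.2| = 1366
|L(j2)| = 0.831 × 590 / 1366 = 0.35882
20 log₁₀(0.35882) = -8.90 dB
∠(j2 + 590) = arctan(2/590) = 0.19°
∠[(j2)² + 31.1(j2) + 1369] = ∠[1365 + j62.2] = 2.61°
∠L(j2) = 0.19° − 2.61° = -2.41°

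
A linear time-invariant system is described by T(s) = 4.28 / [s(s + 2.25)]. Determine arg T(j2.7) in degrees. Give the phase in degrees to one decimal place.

∠(j2.7 + 2.25) = arctan(2.7/2.25) = 50.19°
∠(j2.7) = 90.00°
∠T(j2.7) = − (50.19° + 90.00°) = -140.19°

-140.2°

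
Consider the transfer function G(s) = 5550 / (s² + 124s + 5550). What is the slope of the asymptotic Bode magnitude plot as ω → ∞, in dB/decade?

With 0 zeros and 2 poles, the high-frequency asymptotic slope is 20 × (0 − 2) = -40 dB/decade.

-40 dB/decade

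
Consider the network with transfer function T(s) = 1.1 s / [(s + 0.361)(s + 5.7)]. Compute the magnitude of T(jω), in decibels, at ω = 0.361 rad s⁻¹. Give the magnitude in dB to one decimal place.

|j0.361| = 0.361
|j0.361 + 0.361| = √(0.361² + 0.361²) = 0.5105
|j0.361 + 5.7| = √(0.361² + 5.7²) = 5.711
|T(j0.361)| = 1.1 × 0.361 / (0.5105 × 5.711) = 0.13619
20 log₁₀(0.13619) = -17.32 dB

-17.3 dB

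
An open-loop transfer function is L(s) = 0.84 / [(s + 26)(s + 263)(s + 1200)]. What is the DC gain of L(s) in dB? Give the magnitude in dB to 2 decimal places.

-139.80 dB

L(0) = 0.84 / (26 × 263 × 1200) = 1.0237e-07
20 log₁₀(1.0237e-07) = -139.797 dB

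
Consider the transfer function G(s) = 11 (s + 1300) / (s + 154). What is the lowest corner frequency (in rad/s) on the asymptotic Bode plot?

154 rad/s

Break frequencies occur at each pole and zero magnitude: 154 rad/s, 1300 rad/s.
The lowest is 154 rad/s.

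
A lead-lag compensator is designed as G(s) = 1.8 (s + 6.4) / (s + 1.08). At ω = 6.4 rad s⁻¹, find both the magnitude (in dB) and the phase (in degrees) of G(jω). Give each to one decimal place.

|j6.4 + 6.4| = √(6.4² + 6.4²) = 9.051
|j6.4 + 1.08| = √(6.4² + 1.08²) = 6.49
|G(j6.4)| = 1.8 × 9.051 / 6.49 = 2.5101
20 log₁₀(2.5101) = 7.99 dB
∠(j6.4 + 6.4) = arctan(6.4/6.4) = 45.00°
∠(j6.4 + 1.08) = arctan(6.4/1.08) = 80.42°
∠G(j6.4) = 45.00° − 80.42° = -35.42°

|G| = 8.0 dB, ∠G = -35.4°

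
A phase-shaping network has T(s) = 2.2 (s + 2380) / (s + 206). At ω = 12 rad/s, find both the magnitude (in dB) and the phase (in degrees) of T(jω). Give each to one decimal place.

|j12 + 2380| = √(12² + 2380²) = 2380
|j12 + 206| = √(12² + 206²) = 206.3
|T(j12)| = 2.2 × 2380 / 206.3 = 25.375
20 log₁₀(25.375) = 28.09 dB
∠(j12 + 2380) = arctan(12/2380) = 0.29°
∠(j12 + 206) = arctan(12/206) = 3.33°
∠T(j12) = 0.29° − 3.33° = -3.04°

|T| = 28.1 dB, ∠T = -3.0°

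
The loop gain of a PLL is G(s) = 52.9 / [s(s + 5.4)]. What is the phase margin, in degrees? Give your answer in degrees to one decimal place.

Gain crossover: |G(jω)| = 1 at ω ≈ 6.35 rad/s.
∠G(j6.35) = −90° − arctan(6.35/5.4) ≈ -139.61°
PM = 180° + (-139.61°) = 40.39°

40.4°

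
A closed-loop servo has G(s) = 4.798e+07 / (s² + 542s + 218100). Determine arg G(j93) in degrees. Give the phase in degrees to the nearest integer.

-14 deg

∠[(j93)² + 542(j93) + 218100] = ∠[2.0945e+05 + j50406] = 13.53°
∠G(j93) = −13.53° = -13.53°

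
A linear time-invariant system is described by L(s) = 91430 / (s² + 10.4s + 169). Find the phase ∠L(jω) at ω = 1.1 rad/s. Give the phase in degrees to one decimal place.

-3.9°

∠[(j1.1)² + 10.4(j1.1) + 169] = ∠[167.79 + j11.44] = 3.90°
∠L(j1.1) = −3.90° = -3.90°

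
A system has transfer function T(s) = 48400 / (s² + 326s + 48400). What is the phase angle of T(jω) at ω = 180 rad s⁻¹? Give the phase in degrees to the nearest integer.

-75 deg

∠[(j180)² + 326(j180) + 48400] = ∠[16000 + j58680] = 74.75°
∠T(j180) = −74.75° = -74.75°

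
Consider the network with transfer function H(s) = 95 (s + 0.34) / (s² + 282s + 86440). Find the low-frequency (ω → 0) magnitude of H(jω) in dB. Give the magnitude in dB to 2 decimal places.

H(0) = 95 × 0.34 / 86440 = 0.00037367
20 log₁₀(0.00037367) = -68.550 dB

-68.55 dB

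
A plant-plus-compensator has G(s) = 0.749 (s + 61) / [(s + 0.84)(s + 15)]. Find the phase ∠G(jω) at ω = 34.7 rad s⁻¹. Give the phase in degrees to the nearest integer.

-126°

∠(j34.7 + 61) = arctan(34.7/61) = 29.63°
∠(j34.7 + 0.84) = arctan(34.7/0.84) = 88.61°
∠(j34.7 + 15) = arctan(34.7/15) = 66.62°
∠G(j34.7) = 29.63° − (88.61° + 66.62°) = -125.60°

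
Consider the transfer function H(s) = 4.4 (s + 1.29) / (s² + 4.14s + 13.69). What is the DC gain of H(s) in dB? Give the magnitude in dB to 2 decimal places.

H(0) = 4.4 × 1.29 / 13.69 = 0.41461
20 log₁₀(0.41461) = -7.647 dB

-7.65 dB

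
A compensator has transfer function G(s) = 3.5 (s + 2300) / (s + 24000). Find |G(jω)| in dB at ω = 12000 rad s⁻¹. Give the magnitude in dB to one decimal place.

4.0 dB

|j12000 + 2300| = √(12000² + 2300²) = 1.222e+04
|j12000 + 24000| = √(12000² + 24000²) = 2.683e+04
|G(j12000)| = 3.5 × 1.222e+04 / 2.683e+04 = 1.5937
20 log₁₀(1.5937) = 4.05 dB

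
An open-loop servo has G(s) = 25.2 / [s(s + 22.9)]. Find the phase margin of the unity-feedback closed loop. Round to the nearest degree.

87°

Gain crossover: |G(jω)| = 1 at ω ≈ 1.1 rad/sec.
∠G(j1.1) = −90° − arctan(1.1/22.9) ≈ -92.75°
PM = 180° + (-92.75°) = 87.25°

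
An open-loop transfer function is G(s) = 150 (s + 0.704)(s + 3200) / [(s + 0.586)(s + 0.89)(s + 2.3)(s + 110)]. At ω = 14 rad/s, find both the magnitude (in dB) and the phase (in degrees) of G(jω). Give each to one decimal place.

|G| = 26.8 dB, ∠G = -174.5°

|j14 + 0.704| = √(14² + 0.704²) = 14.02
|j14 + 3200| = √(14² + 3200²) = 3200
|j14 + 0.586| = √(14² + 0.586²) = 14.01
|j14 + 0.89| = √(14² + 0.89²) = 14.03
|j14 + 2.3| = √(14² + 2.3²) = 14.19
|j14 + 110| = √(14² + 110²) = 110.9
|G(j14)| = 150 × 14.02 × 3200 / (14.01 × 14.03 × 14.19 × 110.9) = 21.758
20 log₁₀(21.758) = 26.75 dB
∠(j14 + 0.704) = arctan(14/0.704) = 87.12°
∠(j14 + 3200) = arctan(14/3200) = 0.25°
∠(j14 + 0.586) = arctan(14/0.586) = 87.60°
∠(j14 + 0.89) = arctan(14/0.89) = 86.36°
∠(j14 + 2.3) = arctan(14/2.3) = 80.67°
∠(j14 + 110) = arctan(14/110) = 7.25°
∠G(j14) = 87.12° + 0.25° − (87.60° + 86.36° + 80.67° + 7.25°) = -174.52°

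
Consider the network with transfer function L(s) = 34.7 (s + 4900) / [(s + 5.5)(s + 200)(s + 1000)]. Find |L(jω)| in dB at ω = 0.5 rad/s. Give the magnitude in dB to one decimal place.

|j0.5 + 4900| = √(0.5² + 4900²) = 4900
|j0.5 + 5.5| = √(0.5² + 5.5²) = 5.523
|j0.5 + 200| = √(0.5² + 200²) = 200
|j0.5 + 1000| = √(0.5² + 1000²) = 1000
|L(j0.5)| = 34.7 × 4900 / (5.523 × 200 × 1000) = 0.15394
20 log₁₀(0.15394) = -16.25 dB

-16.3 dB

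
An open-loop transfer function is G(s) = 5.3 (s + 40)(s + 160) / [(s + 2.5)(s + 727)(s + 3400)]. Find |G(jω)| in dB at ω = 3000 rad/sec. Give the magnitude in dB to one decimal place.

|j3000 + 40| = √(3000² + 40²) = 3000
|j3000 + 160| = √(3000² + 160²) = 3004
|j3000 + 2.5| = √(3000² + 2.5²) = 3000
|j3000 + 727| = √(3000² + 727²) = 3087
|j3000 + 3400| = √(3000² + 3400²) = 4534
|G(j3000)| = 5.3 × 3000 × 3004 / (3000 × 3087 × 4534) = 0.0011377
20 log₁₀(0.0011377) = -58.88 dB

-58.9 dB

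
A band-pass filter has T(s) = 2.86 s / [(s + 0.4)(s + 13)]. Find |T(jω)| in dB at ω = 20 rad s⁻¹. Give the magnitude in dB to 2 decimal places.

-18.43 dB

|j20| = 20
|j20 + 0.4| = √(20² + 0.4²) = 20
|j20 + 13| = √(20² + 13²) = 23.85
|T(j20)| = 2.86 × 20 / (20 × 23.85) = 0.11987
20 log₁₀(0.11987) = -18.426 dB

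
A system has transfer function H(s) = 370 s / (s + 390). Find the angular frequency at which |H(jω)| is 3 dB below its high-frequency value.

390 rad/s

For a single-pole high-pass, the −3 dB point is at the pole: ω = 390 rad/s.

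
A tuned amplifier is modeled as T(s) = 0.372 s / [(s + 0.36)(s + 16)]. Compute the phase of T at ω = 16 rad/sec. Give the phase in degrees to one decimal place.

∠(j16) = 90.00°
∠(j16 + 0.36) = arctan(16/0.36) = 88.71°
∠(j16 + 16) = arctan(16/16) = 45.00°
∠T(j16) = 90.00° − (88.71° + 45.00°) = -43.71°

-43.7°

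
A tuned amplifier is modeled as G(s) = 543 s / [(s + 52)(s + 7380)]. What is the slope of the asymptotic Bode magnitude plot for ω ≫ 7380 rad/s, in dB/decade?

With 1 zero and 2 poles, the high-frequency asymptotic slope is 20 × (1 − 2) = -20 dB/decade.

-20 dB/decade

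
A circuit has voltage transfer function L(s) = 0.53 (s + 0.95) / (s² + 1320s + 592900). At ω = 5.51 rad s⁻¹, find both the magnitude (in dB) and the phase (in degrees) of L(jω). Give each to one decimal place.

|L| = -106.0 dB, ∠L = 79.5°

|j5.51 + 0.95| = √(5.51² + 0.95²) = 5.591
|(j5.51)² + 1320(j5.51) + 592900| = |5.9287e+05 + j7273.2| = 5.929e+05
|L(j5.51)| = 0.53 × 5.591 / 5.929e+05 = 4.998e-06
20 log₁₀(4.998e-06) = -106.02 dB
∠(j5.51 + 0.95) = arctan(5.51/0.95) = 80.22°
∠[(j5.51)² + 1320(j5.51) + 592900] = ∠[5.9287e+05 + j7273.2] = 0.70°
∠L(j5.51) = 80.22° − 0.70° = 79.51°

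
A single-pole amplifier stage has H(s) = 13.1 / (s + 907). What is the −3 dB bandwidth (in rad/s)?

907 rad/s

For a single-pole low-pass, the −3 dB point is at the pole: ω = 907 rad/s.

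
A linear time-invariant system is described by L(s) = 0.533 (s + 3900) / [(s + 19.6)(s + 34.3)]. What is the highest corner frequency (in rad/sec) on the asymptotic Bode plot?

Break frequencies occur at each pole and zero magnitude: 19.6 rad/sec, 34.3 rad/sec, 3900 rad/sec.
The highest is 3900 rad/sec.

3900 rad/sec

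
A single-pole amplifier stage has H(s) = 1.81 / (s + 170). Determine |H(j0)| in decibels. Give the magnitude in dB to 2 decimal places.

-39.46 dB

H(0) = 1.81 / 170 = 0.010647
20 log₁₀(0.010647) = -39.455 dB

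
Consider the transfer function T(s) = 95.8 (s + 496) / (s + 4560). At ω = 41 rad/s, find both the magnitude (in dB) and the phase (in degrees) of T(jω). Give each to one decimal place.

|j41 + 496| = √(41² + 496²) = 497.7
|j41 + 4560| = √(41² + 4560²) = 4560
|T(j41)| = 95.8 × 497.7 / 4560 = 10.455
20 log₁₀(10.455) = 20.39 dB
∠(j41 + 496) = arctan(41/496) = 4.73°
∠(j41 + 4560) = arctan(41/4560) = 0.52°
∠T(j41) = 4.73° − 0.52° = 4.21°

|T| = 20.4 dB, ∠T = 4.2 deg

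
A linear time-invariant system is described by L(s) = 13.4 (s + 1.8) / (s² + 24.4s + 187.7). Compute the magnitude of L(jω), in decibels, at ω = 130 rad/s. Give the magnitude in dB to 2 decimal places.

|j130 + 1.8| = √(130² + 1.8²) = 130
|(j130)² + 24.4(j130) + 187.7| = |-16712 + j3172| = 1.701e+04
|L(j130)| = 13.4 × 130 / 1.701e+04 = 0.10242
20 log₁₀(0.10242) = -19.793 dB

-19.79 dB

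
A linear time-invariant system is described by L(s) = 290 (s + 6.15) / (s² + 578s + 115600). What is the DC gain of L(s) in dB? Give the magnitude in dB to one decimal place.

-36.2 dB

L(0) = 290 × 6.15 / 115600 = 0.015428
20 log₁₀(0.015428) = -36.23 dB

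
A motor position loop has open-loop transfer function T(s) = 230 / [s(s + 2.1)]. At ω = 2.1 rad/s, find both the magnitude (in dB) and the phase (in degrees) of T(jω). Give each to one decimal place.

|j2.1 + 2.1| = √(2.1² + 2.1²) = 2.97
|j2.1| = 2.1
|T(j2.1)| = 230 / (2.97 × 2.1) = 36.879
20 log₁₀(36.879) = 31.34 dB
∠(j2.1 + 2.1) = arctan(2.1/2.1) = 45.00°
∠(j2.1) = 90.00°
∠T(j2.1) = − (45.00° + 90.00°) = -135.00°

|T| = 31.3 dB, ∠T = -135.0°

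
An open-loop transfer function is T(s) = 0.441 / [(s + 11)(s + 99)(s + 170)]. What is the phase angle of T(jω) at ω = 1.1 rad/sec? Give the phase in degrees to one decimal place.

-6.7°

∠(j1.1 + 11) = arctan(1.1/11) = 5.71°
∠(j1.1 + 99) = arctan(1.1/99) = 0.64°
∠(j1.1 + 170) = arctan(1.1/170) = 0.37°
∠T(j1.1) = − (5.71° + 0.64° + 0.37°) = -6.72°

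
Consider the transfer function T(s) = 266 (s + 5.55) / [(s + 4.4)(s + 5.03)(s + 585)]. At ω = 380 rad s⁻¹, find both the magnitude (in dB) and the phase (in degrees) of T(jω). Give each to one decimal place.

|j380 + 5.55| = √(380² + 5.55²) = 380
|j380 + 4.4| = √(380² + 4.4²) = 380
|j380 + 5.03| = √(380² + 5.03²) = 380
|j380 + 585| = √(380² + 585²) = 697.6
|T(j380)| = 266 × 380 / (380 × 380 × 697.6) = 0.0010034
20 log₁₀(0.0010034) = -59.97 dB
∠(j380 + 5.55) = arctan(380/5.55) = 89.16°
∠(j380 + 4.4) = arctan(380/4.4) = 89.34°
∠(j380 + 5.03) = arctan(380/5.03) = 89.24°
∠(j380 + 585) = arctan(380/585) = 33.01°
∠T(j380) = 89.16° − (89.34° + 89.24° + 33.01°) = -122.42°

|T| = -60.0 dB, ∠T = -122.4°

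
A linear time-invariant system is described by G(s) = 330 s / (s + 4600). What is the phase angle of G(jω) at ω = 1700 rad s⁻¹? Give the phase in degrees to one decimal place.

∠(j1700) = 90.00°
∠(j1700 + 4600) = arctan(1700/4600) = 20.28°
∠G(j1700) = 90.00° − 20.28° = 69.72°

69.7 deg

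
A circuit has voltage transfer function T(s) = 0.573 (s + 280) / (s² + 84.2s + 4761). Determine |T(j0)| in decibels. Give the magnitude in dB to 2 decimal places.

-29.45 dB

T(0) = 0.573 × 280 / 4761 = 0.033699
20 log₁₀(0.033699) = -29.448 dB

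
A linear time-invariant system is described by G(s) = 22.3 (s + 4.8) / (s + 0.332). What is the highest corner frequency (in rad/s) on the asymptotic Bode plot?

Break frequencies occur at each pole and zero magnitude: 0.332 rad/s, 4.8 rad/s.
The highest is 4.8 rad/s.

4.8 rad/s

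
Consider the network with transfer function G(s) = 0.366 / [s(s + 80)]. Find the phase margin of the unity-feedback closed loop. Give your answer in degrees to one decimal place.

90.0 deg

Gain crossover: |G(jω)| = 1 at ω ≈ 0.00457 rad/s.
∠G(j0.00457) = −90° − arctan(0.00457/80) ≈ -90.00°
PM = 180° + (-90.00°) = 90.00°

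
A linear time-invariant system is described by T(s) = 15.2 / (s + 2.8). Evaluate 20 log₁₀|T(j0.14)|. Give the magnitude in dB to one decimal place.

|j0.14 + 2.8| = √(0.14² + 2.8²) = 2.803
|T(j0.14)| = 15.2 / 2.803 = 5.4218
20 log₁₀(5.4218) = 14.68 dB

14.7 dB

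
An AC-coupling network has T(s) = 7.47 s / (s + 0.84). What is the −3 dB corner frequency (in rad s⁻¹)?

0.84 rad s⁻¹

For a single-pole high-pass, the −3 dB point is at the pole: ω = 0.84 rad s⁻¹.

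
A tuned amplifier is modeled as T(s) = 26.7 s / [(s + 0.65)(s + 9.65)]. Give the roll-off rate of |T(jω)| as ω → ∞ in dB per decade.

-20 dB/decade

With 1 zero and 2 poles, the high-frequency asymptotic slope is 20 × (1 − 2) = -20 dB/decade.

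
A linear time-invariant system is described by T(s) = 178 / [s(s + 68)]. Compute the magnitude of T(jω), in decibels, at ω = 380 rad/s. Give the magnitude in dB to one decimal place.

-58.3 dB

|j380 + 68| = √(380² + 68²) = 386
|j380| = 380
|T(j380)| = 178 / (386 × 380) = 0.0012134
20 log₁₀(0.0012134) = -58.32 dB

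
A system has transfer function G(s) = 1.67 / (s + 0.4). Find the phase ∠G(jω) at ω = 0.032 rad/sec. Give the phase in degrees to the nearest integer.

∠(j0.032 + 0.4) = arctan(0.032/0.4) = 4.57°
∠G(j0.032) = −4.57° = -4.57°

-5 deg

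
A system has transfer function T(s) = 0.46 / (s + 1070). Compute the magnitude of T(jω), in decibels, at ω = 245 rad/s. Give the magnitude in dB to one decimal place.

-67.6 dB

|j245 + 1070| = √(245² + 1070²) = 1098
|T(j245)| = 0.46 / 1098 = 0.00041906
20 log₁₀(0.00041906) = -67.55 dB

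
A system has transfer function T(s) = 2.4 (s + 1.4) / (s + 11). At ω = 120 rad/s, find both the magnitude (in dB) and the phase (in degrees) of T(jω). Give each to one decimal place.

|T| = 7.6 dB, ∠T = 4.6°

|j120 + 1.4| = √(120² + 1.4²) = 120
|j120 + 11| = √(120² + 11²) = 120.5
|T(j120)| = 2.4 × 120 / 120.5 = 2.3901
20 log₁₀(2.3901) = 7.57 dB
∠(j120 + 1.4) = arctan(120/1.4) = 89.33°
∠(j120 + 11) = arctan(120/11) = 84.76°
∠T(j120) = 89.33° − 84.76° = 4.57°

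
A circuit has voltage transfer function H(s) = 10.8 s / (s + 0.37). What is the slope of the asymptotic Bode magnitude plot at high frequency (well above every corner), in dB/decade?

0 dB/decade

With 1 zero and 1 pole, the high-frequency asymptotic slope is 20 × (1 − 1) = 0 dB/decade.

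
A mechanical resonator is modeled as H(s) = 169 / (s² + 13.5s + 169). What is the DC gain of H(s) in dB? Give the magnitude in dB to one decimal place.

0.0 dB

H(0) = 169 / 169 = 1
20 log₁₀(1) = 0.00 dB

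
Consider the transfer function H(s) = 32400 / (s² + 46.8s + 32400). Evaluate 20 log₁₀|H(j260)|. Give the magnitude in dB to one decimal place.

-1.2 dB

|(j260)² + 46.8(j260) + 32400| = |-35200 + j12168| = 3.724e+04
|H(j260)| = 32400 / 3.724e+04 = 0.86994
20 log₁₀(0.86994) = -1.21 dB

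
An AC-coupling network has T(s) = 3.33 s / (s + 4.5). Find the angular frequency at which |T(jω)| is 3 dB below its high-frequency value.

For a single-pole high-pass, the −3 dB point is at the pole: ω = 4.5 rad s⁻¹.

4.5 rad s⁻¹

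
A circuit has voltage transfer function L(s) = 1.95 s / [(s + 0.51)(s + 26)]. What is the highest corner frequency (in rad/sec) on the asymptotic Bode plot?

26 rad/sec

Break frequencies occur at each pole and zero magnitude: 0.51 rad/sec, 26 rad/sec.
The highest is 26 rad/sec.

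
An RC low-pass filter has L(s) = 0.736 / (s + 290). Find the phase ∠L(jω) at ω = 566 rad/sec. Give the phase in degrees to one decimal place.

-62.9°

∠(j566 + 290) = arctan(566/290) = 62.87°
∠L(j566) = −62.87° = -62.87°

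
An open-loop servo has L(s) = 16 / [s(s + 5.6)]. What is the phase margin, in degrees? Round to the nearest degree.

65 deg

Gain crossover: |L(jω)| = 1 at ω ≈ 2.59 rad s⁻¹.
∠L(j2.59) = −90° − arctan(2.59/5.6) ≈ -114.84°
PM = 180° + (-114.84°) = 65.16°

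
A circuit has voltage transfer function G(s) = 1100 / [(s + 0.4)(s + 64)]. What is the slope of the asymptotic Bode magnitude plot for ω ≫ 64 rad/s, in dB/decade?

With 0 zeros and 2 poles, the high-frequency asymptotic slope is 20 × (0 − 2) = -40 dB/decade.

-40 dB/decade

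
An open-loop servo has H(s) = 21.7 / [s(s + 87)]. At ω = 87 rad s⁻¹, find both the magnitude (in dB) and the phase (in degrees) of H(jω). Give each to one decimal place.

|H| = -53.9 dB, ∠H = -135.0°

|j87 + 87| = √(87² + 87²) = 123
|j87| = 87
|H(j87)| = 21.7 / (123 × 87) = 0.0020272
20 log₁₀(0.0020272) = -53.86 dB
∠(j87 + 87) = arctan(87/87) = 45.00°
∠(j87) = 90.00°
∠H(j87) = − (45.00° + 90.00°) = -135.00°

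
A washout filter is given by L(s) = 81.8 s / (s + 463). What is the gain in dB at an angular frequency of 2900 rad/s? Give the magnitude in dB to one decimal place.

|j2900| = 2900
|j2900 + 463| = √(2900² + 463²) = 2937
|L(j2900)| = 81.8 × 2900 / 2937 = 80.777
20 log₁₀(80.777) = 38.15 dB

38.1 dB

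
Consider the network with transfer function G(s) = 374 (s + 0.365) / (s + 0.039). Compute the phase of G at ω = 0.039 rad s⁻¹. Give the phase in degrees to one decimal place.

-38.9°

∠(j0.039 + 0.365) = arctan(0.039/0.365) = 6.10°
∠(j0.039 + 0.039) = arctan(0.039/0.039) = 45.00°
∠G(j0.039) = 6.10° − 45.00° = -38.90°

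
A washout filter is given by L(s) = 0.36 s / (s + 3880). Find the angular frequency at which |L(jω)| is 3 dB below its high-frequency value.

3880 rad s⁻¹

For a single-pole high-pass, the −3 dB point is at the pole: ω = 3880 rad s⁻¹.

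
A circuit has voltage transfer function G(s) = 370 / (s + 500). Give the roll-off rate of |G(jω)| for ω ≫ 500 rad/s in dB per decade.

-20 dB/decade

With 0 zeros and 1 pole, the high-frequency asymptotic slope is 20 × (0 − 1) = -20 dB/decade.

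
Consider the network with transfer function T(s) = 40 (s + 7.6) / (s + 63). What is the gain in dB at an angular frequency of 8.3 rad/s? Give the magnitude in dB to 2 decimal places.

17.01 dB

|j8.3 + 7.6| = √(8.3² + 7.6²) = 11.25
|j8.3 + 63| = √(8.3² + 63²) = 63.54
|T(j8.3)| = 40 × 11.25 / 63.54 = 7.0841
20 log₁₀(7.0841) = 17.006 dB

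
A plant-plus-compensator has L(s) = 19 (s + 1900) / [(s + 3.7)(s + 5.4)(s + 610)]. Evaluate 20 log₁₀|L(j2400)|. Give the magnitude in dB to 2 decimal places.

-107.79 dB

|j2400 + 1900| = √(2400² + 1900²) = 3061
|j2400 + 3.7| = √(2400² + 3.7²) = 2400
|j2400 + 5.4| = √(2400² + 5.4²) = 2400
|j2400 + 610| = √(2400² + 610²) = 2476
|L(j2400)| = 19 × 3061 / (2400 × 2400 × 2476) = 4.0775e-06
20 log₁₀(4.0775e-06) = -107.792 dB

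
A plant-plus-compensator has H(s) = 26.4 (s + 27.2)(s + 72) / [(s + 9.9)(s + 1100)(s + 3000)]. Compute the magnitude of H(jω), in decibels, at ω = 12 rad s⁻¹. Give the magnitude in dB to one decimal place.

|j12 + 27.2| = √(12² + 27.2²) = 29.73
|j12 + 72| = √(12² + 72²) = 72.99
|j12 + 9.9| = √(12² + 9.9²) = 15.56
|j12 + 1100| = √(12² + 1100²) = 1100
|j12 + 3000| = √(12² + 3000²) = 3000
|H(j12)| = 26.4 × 29.73 × 72.99 / (15.56 × 1100 × 3000) = 0.0011159
20 log₁₀(0.0011159) = -59.05 dB

-59.0 dB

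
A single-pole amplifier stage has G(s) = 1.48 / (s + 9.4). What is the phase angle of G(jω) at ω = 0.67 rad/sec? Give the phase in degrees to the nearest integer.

∠(j0.67 + 9.4) = arctan(0.67/9.4) = 4.08°
∠G(j0.67) = −4.08° = -4.08°

-4°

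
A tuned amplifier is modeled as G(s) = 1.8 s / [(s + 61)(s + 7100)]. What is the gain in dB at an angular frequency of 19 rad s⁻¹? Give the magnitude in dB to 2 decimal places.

|j19| = 19
|j19 + 61| = √(19² + 61²) = 63.89
|j19 + 7100| = √(19² + 7100²) = 7100
|G(j19)| = 1.8 × 19 / (63.89 × 7100) = 7.5393e-05
20 log₁₀(7.5393e-05) = -82.453 dB

-82.45 dB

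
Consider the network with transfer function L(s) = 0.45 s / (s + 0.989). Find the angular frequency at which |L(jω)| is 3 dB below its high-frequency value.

For a single-pole high-pass, the −3 dB point is at the pole: ω = 0.989 rad/s.

0.989 rad/s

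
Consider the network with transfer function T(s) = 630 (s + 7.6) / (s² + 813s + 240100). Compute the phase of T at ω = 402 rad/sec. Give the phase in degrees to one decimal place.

∠(j402 + 7.6) = arctan(402/7.6) = 88.92°
∠[(j402)² + 813(j402) + 240100] = ∠[78496 + j3.2683e+05] = 76.49°
∠T(j402) = 88.92° − 76.49° = 12.42°

12.4°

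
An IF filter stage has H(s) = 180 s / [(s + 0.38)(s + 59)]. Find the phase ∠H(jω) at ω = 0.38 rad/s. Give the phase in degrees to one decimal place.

44.6°

∠(j0.38) = 90.00°
∠(j0.38 + 0.38) = arctan(0.38/0.38) = 45.00°
∠(j0.38 + 59) = arctan(0.38/59) = 0.37°
∠H(j0.38) = 90.00° − (45.00° + 0.37°) = 44.63°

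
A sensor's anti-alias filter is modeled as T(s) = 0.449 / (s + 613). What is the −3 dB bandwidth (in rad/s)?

For a single-pole low-pass, the −3 dB point is at the pole: ω = 613 rad/s.

613 rad/s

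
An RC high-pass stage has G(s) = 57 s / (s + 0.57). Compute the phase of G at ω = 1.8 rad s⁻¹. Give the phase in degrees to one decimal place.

17.6°

∠(j1.8) = 90.00°
∠(j1.8 + 0.57) = arctan(1.8/0.57) = 72.43°
∠G(j1.8) = 90.00° − 72.43° = 17.57°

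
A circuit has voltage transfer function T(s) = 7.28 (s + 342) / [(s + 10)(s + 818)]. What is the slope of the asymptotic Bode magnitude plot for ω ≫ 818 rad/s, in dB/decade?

With 1 zero and 2 poles, the high-frequency asymptotic slope is 20 × (1 − 2) = -20 dB/decade.

-20 dB/decade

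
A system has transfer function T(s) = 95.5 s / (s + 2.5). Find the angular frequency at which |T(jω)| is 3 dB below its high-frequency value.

2.5 rad/s

For a single-pole high-pass, the −3 dB point is at the pole: ω = 2.5 rad/s.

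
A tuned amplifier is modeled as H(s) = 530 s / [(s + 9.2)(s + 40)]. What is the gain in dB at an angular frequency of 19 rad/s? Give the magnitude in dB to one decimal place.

|j19| = 19
|j19 + 9.2| = √(19² + 9.2²) = 21.11
|j19 + 40| = √(19² + 40²) = 44.28
|H(j19)| = 530 × 19 / (21.11 × 44.28) = 10.772
20 log₁₀(10.772) = 20.65 dB

20.6 dB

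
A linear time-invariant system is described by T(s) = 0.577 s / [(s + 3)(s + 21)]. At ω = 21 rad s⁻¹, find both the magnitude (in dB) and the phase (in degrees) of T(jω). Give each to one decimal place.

|T| = -34.3 dB, ∠T = -36.9°

|j21| = 21
|j21 + 3| = √(21² + 3²) = 21.21
|j21 + 21| = √(21² + 21²) = 29.7
|T(j21)| = 0.577 × 21 / (21.21 × 29.7) = 0.019233
20 log₁₀(0.019233) = -34.32 dB
∠(j21) = 90.00°
∠(j21 + 3) = arctan(21/3) = 81.87°
∠(j21 + 21) = arctan(21/21) = 45.00°
∠T(j21) = 90.00° − (81.87° + 45.00°) = -36.87°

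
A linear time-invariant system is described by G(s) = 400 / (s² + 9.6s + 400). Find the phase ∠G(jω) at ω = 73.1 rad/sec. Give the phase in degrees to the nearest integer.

-172°

∠[(j73.1)² + 9.6(j73.1) + 400] = ∠[-4943.6 + j701.76] = 171.92°
∠G(j73.1) = −171.92° = -171.92°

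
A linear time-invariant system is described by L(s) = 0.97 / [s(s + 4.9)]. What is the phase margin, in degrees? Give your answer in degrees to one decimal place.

87.7°

Gain crossover: |L(jω)| = 1 at ω ≈ 0.198 rad/s.
∠L(j0.198) = −90° − arctan(0.198/4.9) ≈ -92.31°
PM = 180° + (-92.31°) = 87.69°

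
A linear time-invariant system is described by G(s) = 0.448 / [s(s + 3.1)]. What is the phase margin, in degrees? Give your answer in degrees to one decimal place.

Gain crossover: |G(jω)| = 1 at ω ≈ 0.144 rad/s.
∠G(j0.144) = −90° − arctan(0.144/3.1) ≈ -92.67°
PM = 180° + (-92.67°) = 87.33°

87.3 deg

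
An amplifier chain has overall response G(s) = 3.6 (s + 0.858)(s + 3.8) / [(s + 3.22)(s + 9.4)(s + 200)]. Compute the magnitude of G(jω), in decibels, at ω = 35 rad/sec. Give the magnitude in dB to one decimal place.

|j35 + 0.858| = √(35² + 0.858²) = 35.01
|j35 + 3.8| = √(35² + 3.8²) = 35.21
|j35 + 3.22| = √(35² + 3.22²) = 35.15
|j35 + 9.4| = √(35² + 9.4²) = 36.24
|j35 + 200| = √(35² + 200²) = 203
|G(j35)| = 3.6 × 35.01 × 35.21 / (35.15 × 36.24 × 203) = 0.017157
20 log₁₀(0.017157) = -35.31 dB

-35.3 dB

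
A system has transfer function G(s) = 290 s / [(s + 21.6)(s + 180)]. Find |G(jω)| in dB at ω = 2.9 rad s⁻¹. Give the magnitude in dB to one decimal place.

|j2.9| = 2.9
|j2.9 + 21.6| = √(2.9² + 21.6²) = 21.79
|j2.9 + 180| = √(2.9² + 180²) = 180
|G(j2.9)| = 290 × 2.9 / (21.79 × 180) = 0.21436
20 log₁₀(0.21436) = -13.38 dB

-13.4 dB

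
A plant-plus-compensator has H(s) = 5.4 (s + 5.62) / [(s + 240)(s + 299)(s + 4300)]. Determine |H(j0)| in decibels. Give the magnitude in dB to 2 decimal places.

-140.14 dB

H(0) = 5.4 × 5.62 / (240 × 299 × 4300) = 9.8351e-08
20 log₁₀(9.8351e-08) = -140.144 dB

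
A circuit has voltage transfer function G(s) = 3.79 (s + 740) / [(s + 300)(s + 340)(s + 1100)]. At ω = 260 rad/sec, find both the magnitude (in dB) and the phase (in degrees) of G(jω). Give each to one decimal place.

|j260 + 740| = √(260² + 740²) = 784.3
|j260 + 300| = √(260² + 300²) = 397
|j260 + 340| = √(260² + 340²) = 428
|j260 + 1100| = √(260² + 1100²) = 1130
|G(j260)| = 3.79 × 784.3 / (397 × 428 × 1130) = 1.5478e-05
20 log₁₀(1.5478e-05) = -96.21 dB
∠(j260 + 740) = arctan(260/740) = 19.36°
∠(j260 + 300) = arctan(260/300) = 40.91°
∠(j260 + 340) = arctan(260/340) = 37.41°
∠(j260 + 1100) = arctan(260/1100) = 13.30°
∠G(j260) = 19.36° − (40.91° + 37.41° + 13.30°) = -72.26°

|G| = -96.2 dB, ∠G = -72.3 deg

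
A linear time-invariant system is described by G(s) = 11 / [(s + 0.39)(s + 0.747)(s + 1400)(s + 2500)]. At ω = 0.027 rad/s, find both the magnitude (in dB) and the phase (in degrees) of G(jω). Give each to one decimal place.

|G| = -99.4 dB, ∠G = -6.0°

|j0.027 + 0.39| = √(0.027² + 0.39²) = 0.3909
|j0.027 + 0.747| = √(0.027² + 0.747²) = 0.7475
|j0.027 + 1400| = √(0.027² + 1400²) = 1400
|j0.027 + 2500| = √(0.027² + 2500²) = 2500
|G(j0.027)| = 11 / (0.3909 × 0.7475 × 1400 × 2500) = 1.0755e-05
20 log₁₀(1.0755e-05) = -99.37 dB
∠(j0.027 + 0.39) = arctan(0.027/0.39) = 3.96°
∠(j0.027 + 0.747) = arctan(0.027/0.747) = 2.07°
∠(j0.027 + 1400) = arctan(0.027/1400) = 0.00°
∠(j0.027 + 2500) = arctan(0.027/2500) = 0.00°
∠G(j0.027) = − (3.96° + 2.07° + 0.00° + 0.00°) = -6.03°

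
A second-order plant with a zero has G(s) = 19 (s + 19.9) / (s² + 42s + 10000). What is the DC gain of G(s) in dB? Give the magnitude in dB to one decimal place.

-28.4 dB

G(0) = 19 × 19.9 / 10000 = 0.03781
20 log₁₀(0.03781) = -28.45 dB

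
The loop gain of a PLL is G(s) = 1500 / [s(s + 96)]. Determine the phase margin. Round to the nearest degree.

Gain crossover: |G(jω)| = 1 at ω ≈ 15.4 rad s⁻¹.
∠G(j15.4) = −90° − arctan(15.4/96) ≈ -99.13°
PM = 180° + (-99.13°) = 80.87°

81°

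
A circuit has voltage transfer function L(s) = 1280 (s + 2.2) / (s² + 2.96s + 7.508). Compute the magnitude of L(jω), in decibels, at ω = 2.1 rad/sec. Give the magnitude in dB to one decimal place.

55.0 dB

|j2.1 + 2.2| = √(2.1² + 2.2²) = 3.041
|(j2.1)² + 2.96(j2.1) + 7.508| = |3.098 + j6.216| = 6.945
|L(j2.1)| = 1280 × 3.041 / 6.945 = 560.52
20 log₁₀(560.52) = 54.97 dB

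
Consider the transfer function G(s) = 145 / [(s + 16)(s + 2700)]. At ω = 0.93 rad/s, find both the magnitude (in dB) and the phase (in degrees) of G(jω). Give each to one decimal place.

|j0.93 + 16| = √(0.93² + 16²) = 16.03
|j0.93 + 2700| = √(0.93² + 2700²) = 2700
|G(j0.93)| = 145 / (16.03 × 2700) = 0.0033508
20 log₁₀(0.0033508) = -49.50 dB
∠(j0.93 + 16) = arctan(0.93/16) = 3.33°
∠(j0.93 + 2700) = arctan(0.93/2700) = 0.02°
∠G(j0.93) = − (3.33° + 0.02°) = -3.35°

|G| = -49.5 dB, ∠G = -3.3°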